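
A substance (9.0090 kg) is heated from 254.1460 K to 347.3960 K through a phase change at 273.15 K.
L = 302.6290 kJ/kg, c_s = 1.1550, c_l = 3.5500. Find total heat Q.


Q1 (sensible, solid) = 9.0090 * 1.1550 * 19.0040 = 197.7441 kJ
Q2 (latent) = 9.0090 * 302.6290 = 2726.3847 kJ
Q3 (sensible, liquid) = 9.0090 * 3.5500 * 74.2460 = 2374.5319 kJ
Q_total = 5298.6606 kJ

5298.6606 kJ


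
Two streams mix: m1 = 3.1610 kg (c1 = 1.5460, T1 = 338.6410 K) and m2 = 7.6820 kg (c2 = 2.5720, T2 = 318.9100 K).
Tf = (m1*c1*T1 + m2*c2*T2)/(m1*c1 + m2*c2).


num = 7955.9637
den = 24.6450
Tf = 322.8225 K

322.8225 K


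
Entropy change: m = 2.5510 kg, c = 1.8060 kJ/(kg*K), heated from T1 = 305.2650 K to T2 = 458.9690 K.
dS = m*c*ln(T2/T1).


T2/T1 = 1.5035
ln(T2/T1) = 0.4078
dS = 2.5510 * 1.8060 * 0.4078 = 1.8788 kJ/K

1.8788 kJ/K


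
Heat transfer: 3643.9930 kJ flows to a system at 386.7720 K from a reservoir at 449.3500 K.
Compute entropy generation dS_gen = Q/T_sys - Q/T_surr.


dS_sys = 3643.9930/386.7720 = 9.4216 kJ/K
dS_surr = -3643.9930/449.3500 = -8.1095 kJ/K
dS_gen = 9.4216 - 8.1095 = 1.3121 kJ/K (irreversible)

dS_gen = 1.3121 kJ/K, irreversible


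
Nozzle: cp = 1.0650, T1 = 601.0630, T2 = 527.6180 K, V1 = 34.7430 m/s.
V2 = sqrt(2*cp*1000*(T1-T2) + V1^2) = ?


dT = 73.4450 K
2*cp*1000*dT = 156437.8500
V1^2 = 1207.0760
V2 = sqrt(157644.9260) = 397.0452 m/s

397.0452 m/s


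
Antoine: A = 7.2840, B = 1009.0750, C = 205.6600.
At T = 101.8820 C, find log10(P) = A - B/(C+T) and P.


C+T = 307.5420
B/(C+T) = 3.2811
log10(P) = 7.2840 - 3.2811 = 4.0029
P = 10^4.0029 = 10067.0780 mmHg

10067.0780 mmHg


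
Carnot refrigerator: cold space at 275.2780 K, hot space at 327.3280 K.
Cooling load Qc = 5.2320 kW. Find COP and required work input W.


COP = 275.2780 / 52.0500 = 5.2887
W = 5.2320 / 5.2887 = 0.9893 kW

COP = 5.2887, W = 0.9893 kW


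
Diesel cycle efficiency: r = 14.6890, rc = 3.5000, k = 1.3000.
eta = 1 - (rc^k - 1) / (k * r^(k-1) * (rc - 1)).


r^(k-1) = 2.2392
rc^k = 5.0967
eta = 0.4371 = 43.7073%

43.7073%


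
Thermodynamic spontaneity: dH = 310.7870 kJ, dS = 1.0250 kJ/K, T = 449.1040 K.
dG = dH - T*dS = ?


T*dS = 449.1040 * 1.0250 = 460.3316 kJ
dG = 310.7870 - 460.3316 = -149.5446 kJ (spontaneous)

dG = -149.5446 kJ, spontaneous


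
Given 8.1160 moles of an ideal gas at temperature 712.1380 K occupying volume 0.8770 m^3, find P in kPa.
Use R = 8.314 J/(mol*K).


P = nRT/V = 8.1160 * 8.314 * 712.1380 / 0.8770
= 48052.5256 / 0.8770 = 54791.9334 Pa = 54.7919 kPa

54.7919 kPa


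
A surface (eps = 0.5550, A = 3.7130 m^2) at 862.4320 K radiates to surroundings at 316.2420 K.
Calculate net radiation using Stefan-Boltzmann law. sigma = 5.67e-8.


T^4 = 5.5322e+11
Tsurr^4 = 1.0002e+10
Q = 0.5550 * 5.67e-8 * 3.7130 * 5.4322e+11 = 63471.2292 W

63471.2292 W


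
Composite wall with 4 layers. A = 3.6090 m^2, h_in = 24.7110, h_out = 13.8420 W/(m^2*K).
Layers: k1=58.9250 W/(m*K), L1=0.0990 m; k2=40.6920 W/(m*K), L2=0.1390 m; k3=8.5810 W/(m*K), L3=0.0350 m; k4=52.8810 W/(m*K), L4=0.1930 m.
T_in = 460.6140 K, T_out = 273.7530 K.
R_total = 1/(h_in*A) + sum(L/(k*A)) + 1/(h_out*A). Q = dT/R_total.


R_conv_in = 1/(24.7110*3.6090) = 0.0112
R_1 = 0.0990/(58.9250*3.6090) = 0.0005
R_2 = 0.1390/(40.6920*3.6090) = 0.0009
R_3 = 0.0350/(8.5810*3.6090) = 0.0011
R_4 = 0.1930/(52.8810*3.6090) = 0.0010
R_conv_out = 1/(13.8420*3.6090) = 0.0200
R_total = 0.0348 K/W
Q = 186.8610 / 0.0348 = 5372.0073 W

R_total = 0.0348 K/W, Q = 5372.0073 W


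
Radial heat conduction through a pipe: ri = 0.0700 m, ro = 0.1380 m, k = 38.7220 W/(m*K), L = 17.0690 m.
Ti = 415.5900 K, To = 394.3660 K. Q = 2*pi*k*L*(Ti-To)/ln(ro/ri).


dT = 21.2240 K
ln(ro/ri) = 0.6788
Q = 2*pi*38.7220*17.0690*21.2240 / 0.6788 = 129854.7138 W

129854.7138 W


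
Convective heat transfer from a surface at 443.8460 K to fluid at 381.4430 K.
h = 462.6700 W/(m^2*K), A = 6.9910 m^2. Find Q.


dT = 62.4030 K
Q = 462.6700 * 6.9910 * 62.4030 = 201844.1241 W

201844.1241 W


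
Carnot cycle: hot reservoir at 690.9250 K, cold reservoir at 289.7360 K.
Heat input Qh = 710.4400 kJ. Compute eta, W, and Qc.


eta = 1 - 289.7360/690.9250 = 0.5807
W = 0.5807 * 710.4400 = 412.5205 kJ
Qc = 710.4400 - 412.5205 = 297.9195 kJ

eta = 58.0655%, W = 412.5205 kJ, Qc = 297.9195 kJ


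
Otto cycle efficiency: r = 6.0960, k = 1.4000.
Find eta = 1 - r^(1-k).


r^(k-1) = 2.0607
eta = 1 - 1/2.0607 = 0.5147 = 51.4732%

51.4732%


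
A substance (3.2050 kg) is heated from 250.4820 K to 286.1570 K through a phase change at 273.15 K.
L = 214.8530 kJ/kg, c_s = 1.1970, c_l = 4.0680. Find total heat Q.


Q1 (sensible, solid) = 3.2050 * 1.1970 * 22.6680 = 86.9632 kJ
Q2 (latent) = 3.2050 * 214.8530 = 688.6039 kJ
Q3 (sensible, liquid) = 3.2050 * 4.0680 * 13.0070 = 169.5845 kJ
Q_total = 945.1515 kJ

945.1515 kJ


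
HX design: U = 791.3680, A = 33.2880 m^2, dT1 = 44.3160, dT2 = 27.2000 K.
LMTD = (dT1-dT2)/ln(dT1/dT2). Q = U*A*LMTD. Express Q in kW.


LMTD = 35.0645 K
Q = 791.3680 * 33.2880 * 35.0645 = 923706.5484 W = 923.7065 kW

923.7065 kW


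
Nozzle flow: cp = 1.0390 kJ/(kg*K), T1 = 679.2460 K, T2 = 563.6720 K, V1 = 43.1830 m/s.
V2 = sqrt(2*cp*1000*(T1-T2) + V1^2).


dT = 115.5740 K
2*cp*1000*dT = 240162.7720
V1^2 = 1864.7715
V2 = sqrt(242027.5435) = 491.9629 m/s

491.9629 m/s


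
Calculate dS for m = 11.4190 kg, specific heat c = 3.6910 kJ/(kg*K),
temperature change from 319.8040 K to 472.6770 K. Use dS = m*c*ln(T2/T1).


T2/T1 = 1.4780
ln(T2/T1) = 0.3907
dS = 11.4190 * 3.6910 * 0.3907 = 16.4672 kJ/K

16.4672 kJ/K


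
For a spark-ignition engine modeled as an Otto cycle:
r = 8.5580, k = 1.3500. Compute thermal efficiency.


r^(k-1) = 2.1200
eta = 1 - 1/2.1200 = 0.5283 = 52.8296%

52.8296%


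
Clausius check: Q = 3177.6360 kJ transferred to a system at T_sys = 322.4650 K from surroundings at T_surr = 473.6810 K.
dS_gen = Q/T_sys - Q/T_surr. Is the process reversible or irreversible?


dS_sys = 3177.6360/322.4650 = 9.8542 kJ/K
dS_surr = -3177.6360/473.6810 = -6.7084 kJ/K
dS_gen = 9.8542 - 6.7084 = 3.1458 kJ/K (irreversible)

dS_gen = 3.1458 kJ/K, irreversible


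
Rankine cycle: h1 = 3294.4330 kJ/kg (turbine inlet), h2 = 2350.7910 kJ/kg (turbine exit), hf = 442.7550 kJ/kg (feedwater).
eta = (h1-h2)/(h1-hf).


W = 943.6420 kJ/kg
Q_in = 2851.6780 kJ/kg
eta = 0.3309 = 33.0908%

eta = 33.0908%


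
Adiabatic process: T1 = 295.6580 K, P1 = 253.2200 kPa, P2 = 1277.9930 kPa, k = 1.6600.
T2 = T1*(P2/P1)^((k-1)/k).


(k-1)/k = 0.3976
(P2/P1)^exp = 1.9033
T2 = 295.6580 * 1.9033 = 562.7400 K

562.7400 K


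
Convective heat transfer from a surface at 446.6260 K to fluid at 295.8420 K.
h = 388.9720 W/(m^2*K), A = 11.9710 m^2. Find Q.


dT = 150.7840 K
Q = 388.9720 * 11.9710 * 150.7840 = 702108.1767 W

702108.1767 W


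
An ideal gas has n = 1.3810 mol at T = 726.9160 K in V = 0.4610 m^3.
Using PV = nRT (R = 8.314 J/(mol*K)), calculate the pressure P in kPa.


P = nRT/V = 1.3810 * 8.314 * 726.9160 / 0.4610
= 8346.1835 / 0.4610 = 18104.5194 Pa = 18.1045 kPa

18.1045 kPa


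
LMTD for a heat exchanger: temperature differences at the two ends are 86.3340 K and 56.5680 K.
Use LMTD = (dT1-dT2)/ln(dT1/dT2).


dT1/dT2 = 1.5262
ln(dT1/dT2) = 0.4228
LMTD = 29.7660 / 0.4228 = 70.4054 K

70.4054 K


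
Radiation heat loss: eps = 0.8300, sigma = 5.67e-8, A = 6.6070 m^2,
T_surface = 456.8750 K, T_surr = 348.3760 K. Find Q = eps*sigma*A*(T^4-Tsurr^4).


T^4 = 4.3570e+10
Tsurr^4 = 1.4730e+10
Q = 0.8300 * 5.67e-8 * 6.6070 * 2.8841e+10 = 8967.4463 W

8967.4463 W


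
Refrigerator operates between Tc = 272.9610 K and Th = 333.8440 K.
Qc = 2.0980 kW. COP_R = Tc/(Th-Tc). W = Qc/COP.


COP = 272.9610 / 60.8830 = 4.4834
W = 2.0980 / 4.4834 = 0.4680 kW

COP = 4.4834, W = 0.4680 kW


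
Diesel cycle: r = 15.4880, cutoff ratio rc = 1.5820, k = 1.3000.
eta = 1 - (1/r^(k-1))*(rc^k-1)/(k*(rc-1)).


r^(k-1) = 2.2751
rc^k = 1.8154
eta = 0.5263 = 52.6307%

52.6307%


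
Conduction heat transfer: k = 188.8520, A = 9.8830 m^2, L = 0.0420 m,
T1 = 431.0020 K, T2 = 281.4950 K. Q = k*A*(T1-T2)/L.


dT = 149.5070 K
Q = 188.8520 * 9.8830 * 149.5070 / 0.0420 = 6643892.8622 W

6643892.8622 W


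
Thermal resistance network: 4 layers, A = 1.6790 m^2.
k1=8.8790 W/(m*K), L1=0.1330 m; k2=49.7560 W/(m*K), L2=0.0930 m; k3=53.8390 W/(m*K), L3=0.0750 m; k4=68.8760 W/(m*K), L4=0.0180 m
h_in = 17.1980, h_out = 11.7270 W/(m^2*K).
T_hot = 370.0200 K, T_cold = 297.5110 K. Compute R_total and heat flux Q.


R_conv_in = 1/(17.1980*1.6790) = 0.0346
R_1 = 0.1330/(8.8790*1.6790) = 0.0089
R_2 = 0.0930/(49.7560*1.6790) = 0.0011
R_3 = 0.0750/(53.8390*1.6790) = 0.0008
R_4 = 0.0180/(68.8760*1.6790) = 0.0002
R_conv_out = 1/(11.7270*1.6790) = 0.0508
R_total = 0.0964 K/W
Q = 72.5090 / 0.0964 = 751.8584 W

R_total = 0.0964 K/W, Q = 751.8584 W


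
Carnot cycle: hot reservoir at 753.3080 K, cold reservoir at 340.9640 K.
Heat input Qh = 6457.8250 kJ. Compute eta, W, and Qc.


eta = 1 - 340.9640/753.3080 = 0.5474
W = 0.5474 * 6457.8250 = 3534.8694 kJ
Qc = 6457.8250 - 3534.8694 = 2922.9556 kJ

eta = 54.7378%, W = 3534.8694 kJ, Qc = 2922.9556 kJ


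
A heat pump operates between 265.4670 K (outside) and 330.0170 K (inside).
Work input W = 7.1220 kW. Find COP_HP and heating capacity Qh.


COP = 330.0170 / 64.5500 = 5.1126
Qh = 5.1126 * 7.1220 = 36.4118 kW

COP = 5.1126, Qh = 36.4118 kW


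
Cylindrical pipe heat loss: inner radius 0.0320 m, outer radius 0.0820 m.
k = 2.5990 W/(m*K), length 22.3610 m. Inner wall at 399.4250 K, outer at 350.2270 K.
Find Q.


dT = 49.1980 K
ln(ro/ri) = 0.9410
Q = 2*pi*2.5990*22.3610*49.1980 / 0.9410 = 19091.6244 W

19091.6244 W


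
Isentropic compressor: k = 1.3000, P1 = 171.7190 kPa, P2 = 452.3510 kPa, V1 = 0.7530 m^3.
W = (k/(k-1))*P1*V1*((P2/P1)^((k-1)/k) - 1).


(k-1)/k = 0.2308
(P2/P1)^exp = 1.2505
W = 4.3333 * 171.7190 * 0.7530 * (1.2505 - 1) = 140.3455 kJ

140.3455 kJ


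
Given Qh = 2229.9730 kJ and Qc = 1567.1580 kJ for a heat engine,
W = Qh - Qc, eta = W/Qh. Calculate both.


W = 2229.9730 - 1567.1580 = 662.8150 kJ
eta = 662.8150 / 2229.9730 = 0.2972 = 29.7230%

W = 662.8150 kJ, eta = 29.7230%


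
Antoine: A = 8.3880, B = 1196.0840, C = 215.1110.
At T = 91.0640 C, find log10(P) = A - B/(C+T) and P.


C+T = 306.1750
B/(C+T) = 3.9065
log10(P) = 8.3880 - 3.9065 = 4.4815
P = 10^4.4815 = 30301.4136 mmHg

30301.4136 mmHg


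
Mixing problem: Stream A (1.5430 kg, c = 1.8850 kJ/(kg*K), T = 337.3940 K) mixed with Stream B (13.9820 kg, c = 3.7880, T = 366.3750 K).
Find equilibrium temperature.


num = 20385.9471
den = 55.8724
Tf = 364.8663 K

364.8663 K


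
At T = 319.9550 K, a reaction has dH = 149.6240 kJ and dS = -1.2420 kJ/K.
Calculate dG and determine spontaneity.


T*dS = 319.9550 * -1.2420 = -397.3841 kJ
dG = 149.6240 + 397.3841 = 547.0081 kJ (non-spontaneous)

dG = 547.0081 kJ, non-spontaneous


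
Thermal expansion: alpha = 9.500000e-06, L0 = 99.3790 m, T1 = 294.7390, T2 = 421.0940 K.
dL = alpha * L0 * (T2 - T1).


dT = 126.3550 K
dL = 9.500000e-06 * 99.3790 * 126.3550 = 0.119292 m
L_final = 99.498292 m

dL = 0.119292 m


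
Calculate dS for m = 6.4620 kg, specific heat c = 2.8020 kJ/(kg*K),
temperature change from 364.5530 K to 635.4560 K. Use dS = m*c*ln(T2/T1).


T2/T1 = 1.7431
ln(T2/T1) = 0.5557
dS = 6.4620 * 2.8020 * 0.5557 = 10.0613 kJ/K

10.0613 kJ/K


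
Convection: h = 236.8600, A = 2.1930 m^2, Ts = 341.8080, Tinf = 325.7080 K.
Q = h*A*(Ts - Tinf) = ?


dT = 16.1000 K
Q = 236.8600 * 2.1930 * 16.1000 = 8362.8871 W

8362.8871 W


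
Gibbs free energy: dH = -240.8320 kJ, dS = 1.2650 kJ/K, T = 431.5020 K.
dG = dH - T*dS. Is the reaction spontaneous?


T*dS = 431.5020 * 1.2650 = 545.8500 kJ
dG = -240.8320 - 545.8500 = -786.6820 kJ (spontaneous)

dG = -786.6820 kJ, spontaneous


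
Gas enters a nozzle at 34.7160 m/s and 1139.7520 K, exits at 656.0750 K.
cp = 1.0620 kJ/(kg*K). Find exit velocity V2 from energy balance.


dT = 483.6770 K
2*cp*1000*dT = 1027329.9480
V1^2 = 1205.2007
V2 = sqrt(1028535.1487) = 1014.1672 m/s

1014.1672 m/s


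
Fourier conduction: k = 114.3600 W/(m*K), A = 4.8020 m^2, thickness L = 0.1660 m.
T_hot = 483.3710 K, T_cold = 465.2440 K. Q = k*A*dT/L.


dT = 18.1270 K
Q = 114.3600 * 4.8020 * 18.1270 / 0.1660 = 59967.2522 W

59967.2522 W


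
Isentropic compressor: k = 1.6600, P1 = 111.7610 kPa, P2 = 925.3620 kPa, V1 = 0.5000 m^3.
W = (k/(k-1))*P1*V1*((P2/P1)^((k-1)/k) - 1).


(k-1)/k = 0.3976
(P2/P1)^exp = 2.3174
W = 2.5152 * 111.7610 * 0.5000 * (2.3174 - 1) = 185.1544 kJ

185.1544 kJ


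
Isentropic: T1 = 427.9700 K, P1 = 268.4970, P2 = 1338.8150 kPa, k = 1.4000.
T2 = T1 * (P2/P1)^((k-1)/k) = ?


(k-1)/k = 0.2857
(P2/P1)^exp = 1.5826
T2 = 427.9700 * 1.5826 = 677.2973 K

677.2973 K


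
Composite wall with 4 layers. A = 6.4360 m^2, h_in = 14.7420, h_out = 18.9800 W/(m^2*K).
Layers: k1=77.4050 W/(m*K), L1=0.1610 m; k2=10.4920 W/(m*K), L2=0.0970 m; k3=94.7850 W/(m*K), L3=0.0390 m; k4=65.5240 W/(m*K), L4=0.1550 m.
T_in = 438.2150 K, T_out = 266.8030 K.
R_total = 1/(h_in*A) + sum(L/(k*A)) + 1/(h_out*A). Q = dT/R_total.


R_conv_in = 1/(14.7420*6.4360) = 0.0105
R_1 = 0.1610/(77.4050*6.4360) = 0.0003
R_2 = 0.0970/(10.4920*6.4360) = 0.0014
R_3 = 0.0390/(94.7850*6.4360) = 6.3931e-05
R_4 = 0.1550/(65.5240*6.4360) = 0.0004
R_conv_out = 1/(18.9800*6.4360) = 0.0082
R_total = 0.0209 K/W
Q = 171.4120 / 0.0209 = 8194.8204 W

R_total = 0.0209 K/W, Q = 8194.8204 W


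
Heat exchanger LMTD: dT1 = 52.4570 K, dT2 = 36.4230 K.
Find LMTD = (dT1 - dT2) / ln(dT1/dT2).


dT1/dT2 = 1.4402
ln(dT1/dT2) = 0.3648
LMTD = 16.0340 / 0.3648 = 43.9537 K

43.9537 K


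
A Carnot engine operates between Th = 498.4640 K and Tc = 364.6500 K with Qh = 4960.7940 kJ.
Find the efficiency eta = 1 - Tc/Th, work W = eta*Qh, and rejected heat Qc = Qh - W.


eta = 1 - 364.6500/498.4640 = 0.2685
W = 0.2685 * 4960.7940 = 1331.7385 kJ
Qc = 4960.7940 - 1331.7385 = 3629.0555 kJ

eta = 26.8453%, W = 1331.7385 kJ, Qc = 3629.0555 kJ


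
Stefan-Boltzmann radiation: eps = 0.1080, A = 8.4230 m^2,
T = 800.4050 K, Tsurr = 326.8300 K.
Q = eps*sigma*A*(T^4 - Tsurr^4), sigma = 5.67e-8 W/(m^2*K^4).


T^4 = 4.1043e+11
Tsurr^4 = 1.1410e+10
Q = 0.1080 * 5.67e-8 * 8.4230 * 3.9902e+11 = 20581.0865 W

20581.0865 W


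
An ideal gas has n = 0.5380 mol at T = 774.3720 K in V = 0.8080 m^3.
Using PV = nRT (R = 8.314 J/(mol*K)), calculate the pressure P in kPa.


P = nRT/V = 0.5380 * 8.314 * 774.3720 / 0.8080
= 3463.7133 / 0.8080 = 4286.7739 Pa = 4.2868 kPa

4.2868 kPa


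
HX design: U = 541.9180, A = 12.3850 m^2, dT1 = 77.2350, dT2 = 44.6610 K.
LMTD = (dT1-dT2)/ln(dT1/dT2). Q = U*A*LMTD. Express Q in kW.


LMTD = 59.4685 K
Q = 541.9180 * 12.3850 * 59.4685 = 399132.0847 W = 399.1321 kW

399.1321 kW


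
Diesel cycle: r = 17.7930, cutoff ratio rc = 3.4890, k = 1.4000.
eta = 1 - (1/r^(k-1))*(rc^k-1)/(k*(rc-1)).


r^(k-1) = 3.1630
rc^k = 5.7515
eta = 0.5689 = 56.8900%

56.8900%


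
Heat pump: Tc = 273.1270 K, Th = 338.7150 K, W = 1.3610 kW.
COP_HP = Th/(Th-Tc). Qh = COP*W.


COP = 338.7150 / 65.5880 = 5.1643
Qh = 5.1643 * 1.3610 = 7.0286 kW

COP = 5.1643, Qh = 7.0286 kW


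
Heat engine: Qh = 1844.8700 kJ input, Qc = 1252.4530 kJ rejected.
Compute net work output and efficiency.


W = 1844.8700 - 1252.4530 = 592.4170 kJ
eta = 592.4170 / 1844.8700 = 0.3211 = 32.1116%

W = 592.4170 kJ, eta = 32.1116%


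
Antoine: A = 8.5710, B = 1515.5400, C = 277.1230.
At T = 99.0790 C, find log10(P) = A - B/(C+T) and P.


C+T = 376.2020
B/(C+T) = 4.0285
log10(P) = 8.5710 - 4.0285 = 4.5425
P = 10^4.5425 = 34871.6721 mmHg

34871.6721 mmHg


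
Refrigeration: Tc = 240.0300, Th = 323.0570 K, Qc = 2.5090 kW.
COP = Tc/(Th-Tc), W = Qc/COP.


COP = 240.0300 / 83.0270 = 2.8910
W = 2.5090 / 2.8910 = 0.8679 kW

COP = 2.8910, W = 0.8679 kW


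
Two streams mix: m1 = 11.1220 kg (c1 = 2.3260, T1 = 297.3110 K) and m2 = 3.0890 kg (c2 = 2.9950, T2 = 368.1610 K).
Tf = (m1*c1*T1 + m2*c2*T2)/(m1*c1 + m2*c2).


num = 11097.4295
den = 35.1213
Tf = 315.9741 K

315.9741 K


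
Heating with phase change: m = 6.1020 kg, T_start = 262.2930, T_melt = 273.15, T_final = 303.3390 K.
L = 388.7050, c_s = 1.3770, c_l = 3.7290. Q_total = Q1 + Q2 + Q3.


Q1 (sensible, solid) = 6.1020 * 1.3770 * 10.8570 = 91.2254 kJ
Q2 (latent) = 6.1020 * 388.7050 = 2371.8779 kJ
Q3 (sensible, liquid) = 6.1020 * 3.7290 * 30.1890 = 686.9313 kJ
Q_total = 3150.0347 kJ

3150.0347 kJ


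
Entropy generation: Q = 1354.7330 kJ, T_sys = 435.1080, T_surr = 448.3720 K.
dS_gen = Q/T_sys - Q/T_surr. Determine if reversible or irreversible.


dS_sys = 1354.7330/435.1080 = 3.1136 kJ/K
dS_surr = -1354.7330/448.3720 = -3.0214 kJ/K
dS_gen = 3.1136 - 3.0214 = 0.0921 kJ/K (irreversible)

dS_gen = 0.0921 kJ/K, irreversible


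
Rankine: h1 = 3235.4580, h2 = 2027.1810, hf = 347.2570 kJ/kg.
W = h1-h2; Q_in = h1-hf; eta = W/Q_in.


W = 1208.2770 kJ/kg
Q_in = 2888.2010 kJ/kg
eta = 0.4183 = 41.8349%

eta = 41.8349%


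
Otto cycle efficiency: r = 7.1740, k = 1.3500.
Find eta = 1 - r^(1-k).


r^(k-1) = 1.9930
eta = 1 - 1/1.9930 = 0.4983 = 49.8254%

49.8254%


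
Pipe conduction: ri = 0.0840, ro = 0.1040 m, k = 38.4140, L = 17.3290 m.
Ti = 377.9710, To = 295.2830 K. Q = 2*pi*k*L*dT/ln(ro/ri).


dT = 82.6880 K
ln(ro/ri) = 0.2136
Q = 2*pi*38.4140*17.3290*82.6880 / 0.2136 = 1619335.3784 W

1619335.3784 W


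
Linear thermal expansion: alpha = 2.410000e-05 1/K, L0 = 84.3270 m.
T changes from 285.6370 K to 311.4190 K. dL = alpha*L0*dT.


dT = 25.7820 K
dL = 2.410000e-05 * 84.3270 * 25.7820 = 0.052396 m
L_final = 84.379396 m

dL = 0.052396 m


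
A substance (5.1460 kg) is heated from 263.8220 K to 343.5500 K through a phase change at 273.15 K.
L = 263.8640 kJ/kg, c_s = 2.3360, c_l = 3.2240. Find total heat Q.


Q1 (sensible, solid) = 5.1460 * 2.3360 * 9.3280 = 112.1324 kJ
Q2 (latent) = 5.1460 * 263.8640 = 1357.8441 kJ
Q3 (sensible, liquid) = 5.1460 * 3.2240 * 70.4000 = 1167.9856 kJ
Q_total = 2637.9621 kJ

2637.9621 kJ


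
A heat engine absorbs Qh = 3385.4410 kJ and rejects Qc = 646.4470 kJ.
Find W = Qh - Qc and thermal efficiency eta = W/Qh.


W = 3385.4410 - 646.4470 = 2738.9940 kJ
eta = 2738.9940 / 3385.4410 = 0.8091 = 80.9051%

W = 2738.9940 kJ, eta = 80.9051%


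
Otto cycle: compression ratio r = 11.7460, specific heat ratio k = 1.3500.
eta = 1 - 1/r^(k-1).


r^(k-1) = 2.3684
eta = 1 - 1/2.3684 = 0.5778 = 57.7780%

57.7780%


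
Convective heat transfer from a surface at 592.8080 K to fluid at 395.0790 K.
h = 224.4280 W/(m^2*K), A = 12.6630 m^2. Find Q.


dT = 197.7290 K
Q = 224.4280 * 12.6630 * 197.7290 = 561932.3258 W

561932.3258 W


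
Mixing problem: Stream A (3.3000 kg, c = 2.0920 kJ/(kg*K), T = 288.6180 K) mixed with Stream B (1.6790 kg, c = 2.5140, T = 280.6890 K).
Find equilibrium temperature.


num = 3177.2932
den = 11.1246
Tf = 285.6095 K

285.6095 K


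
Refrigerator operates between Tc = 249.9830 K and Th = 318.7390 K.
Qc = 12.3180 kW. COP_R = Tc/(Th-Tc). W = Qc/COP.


COP = 249.9830 / 68.7560 = 3.6358
W = 12.3180 / 3.6358 = 3.3880 kW

COP = 3.6358, W = 3.3880 kW


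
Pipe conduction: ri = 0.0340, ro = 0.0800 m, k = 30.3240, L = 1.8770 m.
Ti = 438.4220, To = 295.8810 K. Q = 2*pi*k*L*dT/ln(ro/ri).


dT = 142.5410 K
ln(ro/ri) = 0.8557
Q = 2*pi*30.3240*1.8770*142.5410 / 0.8557 = 59575.2809 W

59575.2809 W


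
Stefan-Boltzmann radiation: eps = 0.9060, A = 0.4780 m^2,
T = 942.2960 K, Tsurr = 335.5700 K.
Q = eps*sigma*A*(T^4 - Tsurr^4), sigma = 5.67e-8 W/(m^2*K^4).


T^4 = 7.8841e+11
Tsurr^4 = 1.2680e+10
Q = 0.9060 * 5.67e-8 * 0.4780 * 7.7572e+11 = 19047.8843 W

19047.8843 W


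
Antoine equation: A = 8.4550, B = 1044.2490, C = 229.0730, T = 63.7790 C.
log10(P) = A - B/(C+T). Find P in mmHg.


C+T = 292.8520
B/(C+T) = 3.5658
log10(P) = 8.4550 - 3.5658 = 4.8892
P = 10^4.8892 = 77483.4748 mmHg

77483.4748 mmHg


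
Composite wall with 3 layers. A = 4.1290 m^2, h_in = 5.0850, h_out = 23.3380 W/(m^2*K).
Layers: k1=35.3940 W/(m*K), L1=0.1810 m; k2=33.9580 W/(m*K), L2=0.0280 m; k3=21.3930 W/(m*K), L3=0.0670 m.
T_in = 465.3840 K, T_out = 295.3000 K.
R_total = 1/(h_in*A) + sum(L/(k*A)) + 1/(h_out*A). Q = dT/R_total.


R_conv_in = 1/(5.0850*4.1290) = 0.0476
R_1 = 0.1810/(35.3940*4.1290) = 0.0012
R_2 = 0.0280/(33.9580*4.1290) = 0.0002
R_3 = 0.0670/(21.3930*4.1290) = 0.0008
R_conv_out = 1/(23.3380*4.1290) = 0.0104
R_total = 0.0602 K/W
Q = 170.0840 / 0.0602 = 2825.2033 W

R_total = 0.0602 K/W, Q = 2825.2033 W


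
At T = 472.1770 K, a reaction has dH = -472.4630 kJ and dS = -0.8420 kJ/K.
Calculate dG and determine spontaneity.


T*dS = 472.1770 * -0.8420 = -397.5730 kJ
dG = -472.4630 + 397.5730 = -74.8900 kJ (spontaneous)

dG = -74.8900 kJ, spontaneous


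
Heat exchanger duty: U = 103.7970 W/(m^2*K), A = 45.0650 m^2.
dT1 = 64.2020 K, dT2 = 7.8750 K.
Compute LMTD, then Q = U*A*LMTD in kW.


LMTD = 26.8436 K
Q = 103.7970 * 45.0650 * 26.8436 = 125563.8706 W = 125.5639 kW

125.5639 kW


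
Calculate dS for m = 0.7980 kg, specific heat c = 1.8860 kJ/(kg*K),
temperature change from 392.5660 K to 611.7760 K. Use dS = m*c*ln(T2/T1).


T2/T1 = 1.5584
ln(T2/T1) = 0.4437
dS = 0.7980 * 1.8860 * 0.4437 = 0.6677 kJ/K

0.6677 kJ/K


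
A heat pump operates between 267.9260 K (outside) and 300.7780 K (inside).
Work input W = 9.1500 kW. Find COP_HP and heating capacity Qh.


COP = 300.7780 / 32.8520 = 9.1555
Qh = 9.1555 * 9.1500 = 83.7732 kW

COP = 9.1555, Qh = 83.7732 kW


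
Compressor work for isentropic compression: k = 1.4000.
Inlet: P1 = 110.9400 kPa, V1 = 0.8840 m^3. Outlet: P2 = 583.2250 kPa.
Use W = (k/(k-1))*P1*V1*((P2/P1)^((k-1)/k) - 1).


(k-1)/k = 0.2857
(P2/P1)^exp = 1.6067
W = 3.5000 * 110.9400 * 0.8840 * (1.6067 - 1) = 208.2401 kJ

208.2401 kJ


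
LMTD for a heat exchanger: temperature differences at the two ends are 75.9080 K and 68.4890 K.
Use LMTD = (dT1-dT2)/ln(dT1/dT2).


dT1/dT2 = 1.1083
ln(dT1/dT2) = 0.1028
LMTD = 7.4190 / 0.1028 = 72.1349 K

72.1349 K


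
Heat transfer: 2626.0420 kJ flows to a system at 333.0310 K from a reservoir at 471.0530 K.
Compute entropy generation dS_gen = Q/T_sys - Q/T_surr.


dS_sys = 2626.0420/333.0310 = 7.8853 kJ/K
dS_surr = -2626.0420/471.0530 = -5.5748 kJ/K
dS_gen = 7.8853 - 5.5748 = 2.3104 kJ/K (irreversible)

dS_gen = 2.3104 kJ/K, irreversible


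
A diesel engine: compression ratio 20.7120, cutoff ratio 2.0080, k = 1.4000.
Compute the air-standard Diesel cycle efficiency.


r^(k-1) = 3.3612
rc^k = 2.6538
eta = 0.6513 = 65.1336%

65.1336%


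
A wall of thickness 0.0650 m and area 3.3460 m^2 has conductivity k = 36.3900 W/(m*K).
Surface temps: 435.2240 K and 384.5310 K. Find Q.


dT = 50.6930 K
Q = 36.3900 * 3.3460 * 50.6930 / 0.0650 = 94960.4205 W

94960.4205 W


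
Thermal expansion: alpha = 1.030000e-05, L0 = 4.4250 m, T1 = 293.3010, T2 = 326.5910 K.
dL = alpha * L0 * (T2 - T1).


dT = 33.2900 K
dL = 1.030000e-05 * 4.4250 * 33.2900 = 0.001517 m
L_final = 4.426517 m

dL = 0.001517 m


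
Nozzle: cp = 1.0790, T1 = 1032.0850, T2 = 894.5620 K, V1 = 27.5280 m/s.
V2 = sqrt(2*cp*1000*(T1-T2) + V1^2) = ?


dT = 137.5230 K
2*cp*1000*dT = 296774.6340
V1^2 = 757.7908
V2 = sqrt(297532.4248) = 545.4653 m/s

545.4653 m/s


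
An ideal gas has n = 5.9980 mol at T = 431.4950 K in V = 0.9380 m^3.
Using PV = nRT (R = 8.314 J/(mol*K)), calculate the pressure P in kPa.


P = nRT/V = 5.9980 * 8.314 * 431.4950 / 0.9380
= 21517.5217 / 0.9380 = 22939.7886 Pa = 22.9398 kPa

22.9398 kPa


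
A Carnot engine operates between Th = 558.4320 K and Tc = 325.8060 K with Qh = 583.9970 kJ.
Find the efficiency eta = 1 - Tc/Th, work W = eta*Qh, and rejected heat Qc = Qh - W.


eta = 1 - 325.8060/558.4320 = 0.4166
W = 0.4166 * 583.9970 = 243.2756 kJ
Qc = 583.9970 - 243.2756 = 340.7214 kJ

eta = 41.6570%, W = 243.2756 kJ, Qc = 340.7214 kJ


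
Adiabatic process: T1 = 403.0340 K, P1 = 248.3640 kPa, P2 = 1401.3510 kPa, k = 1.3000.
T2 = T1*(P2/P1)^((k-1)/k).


(k-1)/k = 0.2308
(P2/P1)^exp = 1.4908
T2 = 403.0340 * 1.4908 = 600.8349 K

600.8349 K


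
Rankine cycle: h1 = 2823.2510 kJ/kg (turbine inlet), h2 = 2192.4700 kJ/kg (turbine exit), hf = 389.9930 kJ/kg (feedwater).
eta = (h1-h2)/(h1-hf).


W = 630.7810 kJ/kg
Q_in = 2433.2580 kJ/kg
eta = 0.2592 = 25.9233%

eta = 25.9233%


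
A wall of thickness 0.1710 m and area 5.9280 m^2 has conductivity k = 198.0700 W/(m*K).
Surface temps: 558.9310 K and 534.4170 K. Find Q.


dT = 24.5140 K
Q = 198.0700 * 5.9280 * 24.5140 / 0.1710 = 168323.5833 W

168323.5833 W


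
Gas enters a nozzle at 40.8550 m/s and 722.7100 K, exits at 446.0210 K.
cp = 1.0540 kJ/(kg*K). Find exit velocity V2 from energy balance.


dT = 276.6890 K
2*cp*1000*dT = 583260.4120
V1^2 = 1669.1310
V2 = sqrt(584929.5430) = 764.8069 m/s

764.8069 m/s


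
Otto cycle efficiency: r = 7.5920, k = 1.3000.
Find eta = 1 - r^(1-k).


r^(k-1) = 1.8370
eta = 1 - 1/1.8370 = 0.4556 = 45.5631%

45.5631%


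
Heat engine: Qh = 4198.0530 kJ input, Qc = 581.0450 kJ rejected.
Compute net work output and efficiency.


W = 4198.0530 - 581.0450 = 3617.0080 kJ
eta = 3617.0080 / 4198.0530 = 0.8616 = 86.1592%

W = 3617.0080 kJ, eta = 86.1592%


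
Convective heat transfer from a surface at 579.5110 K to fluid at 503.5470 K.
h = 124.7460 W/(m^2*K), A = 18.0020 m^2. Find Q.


dT = 75.9640 K
Q = 124.7460 * 18.0020 * 75.9640 = 170590.6450 W

170590.6450 W


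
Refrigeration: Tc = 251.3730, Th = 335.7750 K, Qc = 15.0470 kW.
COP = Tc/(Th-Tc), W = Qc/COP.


COP = 251.3730 / 84.4020 = 2.9783
W = 15.0470 / 2.9783 = 5.0522 kW

COP = 2.9783, W = 5.0522 kW


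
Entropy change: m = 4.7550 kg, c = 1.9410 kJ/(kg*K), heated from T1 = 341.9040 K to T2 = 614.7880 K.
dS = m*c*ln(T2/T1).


T2/T1 = 1.7981
ln(T2/T1) = 0.5867
dS = 4.7550 * 1.9410 * 0.5867 = 5.4154 kJ/K

5.4154 kJ/K


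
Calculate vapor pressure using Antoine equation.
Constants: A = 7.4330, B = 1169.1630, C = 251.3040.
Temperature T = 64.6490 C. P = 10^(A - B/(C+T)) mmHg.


C+T = 315.9530
B/(C+T) = 3.7004
log10(P) = 7.4330 - 3.7004 = 3.7326
P = 10^3.7326 = 5402.1509 mmHg

5402.1509 mmHg


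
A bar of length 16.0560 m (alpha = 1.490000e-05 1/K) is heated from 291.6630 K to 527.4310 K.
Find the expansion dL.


dT = 235.7680 K
dL = 1.490000e-05 * 16.0560 * 235.7680 = 0.056404 m
L_final = 16.112404 m

dL = 0.056404 m


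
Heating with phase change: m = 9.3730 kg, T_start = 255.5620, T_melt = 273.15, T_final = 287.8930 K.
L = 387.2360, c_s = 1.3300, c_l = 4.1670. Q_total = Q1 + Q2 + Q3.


Q1 (sensible, solid) = 9.3730 * 1.3300 * 17.5880 = 219.2536 kJ
Q2 (latent) = 9.3730 * 387.2360 = 3629.5630 kJ
Q3 (sensible, liquid) = 9.3730 * 4.1670 * 14.7430 = 575.8216 kJ
Q_total = 4424.6383 kJ

4424.6383 kJ


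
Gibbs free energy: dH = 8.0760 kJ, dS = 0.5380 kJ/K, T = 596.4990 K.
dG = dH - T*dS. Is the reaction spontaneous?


T*dS = 596.4990 * 0.5380 = 320.9165 kJ
dG = 8.0760 - 320.9165 = -312.8405 kJ (spontaneous)

dG = -312.8405 kJ, spontaneous


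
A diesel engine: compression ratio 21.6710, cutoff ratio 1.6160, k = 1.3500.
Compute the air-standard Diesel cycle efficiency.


r^(k-1) = 2.9347
rc^k = 1.9116
eta = 0.6265 = 62.6466%

62.6466%


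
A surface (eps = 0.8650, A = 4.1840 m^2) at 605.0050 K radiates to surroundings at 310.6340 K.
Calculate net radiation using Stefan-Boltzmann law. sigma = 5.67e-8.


T^4 = 1.3398e+11
Tsurr^4 = 9.3110e+09
Q = 0.8650 * 5.67e-8 * 4.1840 * 1.2467e+11 = 25582.6141 W

25582.6141 W


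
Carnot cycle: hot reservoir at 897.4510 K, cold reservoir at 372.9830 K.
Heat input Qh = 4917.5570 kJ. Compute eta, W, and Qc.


eta = 1 - 372.9830/897.4510 = 0.5844
W = 0.5844 * 4917.5570 = 2873.8074 kJ
Qc = 4917.5570 - 2873.8074 = 2043.7496 kJ

eta = 58.4397%, W = 2873.8074 kJ, Qc = 2043.7496 kJ


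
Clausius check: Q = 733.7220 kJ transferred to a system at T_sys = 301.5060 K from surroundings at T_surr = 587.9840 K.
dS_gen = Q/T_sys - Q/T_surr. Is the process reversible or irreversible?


dS_sys = 733.7220/301.5060 = 2.4335 kJ/K
dS_surr = -733.7220/587.9840 = -1.2479 kJ/K
dS_gen = 2.4335 - 1.2479 = 1.1857 kJ/K (irreversible)

dS_gen = 1.1857 kJ/K, irreversible


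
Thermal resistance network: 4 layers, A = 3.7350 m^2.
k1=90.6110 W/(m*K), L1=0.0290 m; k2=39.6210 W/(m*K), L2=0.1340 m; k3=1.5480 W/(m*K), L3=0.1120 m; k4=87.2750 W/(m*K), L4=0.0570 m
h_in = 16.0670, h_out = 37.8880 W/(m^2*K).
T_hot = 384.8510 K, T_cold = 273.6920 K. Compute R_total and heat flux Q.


R_conv_in = 1/(16.0670*3.7350) = 0.0167
R_1 = 0.0290/(90.6110*3.7350) = 8.5689e-05
R_2 = 0.1340/(39.6210*3.7350) = 0.0009
R_3 = 0.1120/(1.5480*3.7350) = 0.0194
R_4 = 0.0570/(87.2750*3.7350) = 0.0002
R_conv_out = 1/(37.8880*3.7350) = 0.0071
R_total = 0.0443 K/W
Q = 111.1590 / 0.0443 = 2511.0677 W

R_total = 0.0443 K/W, Q = 2511.0677 W


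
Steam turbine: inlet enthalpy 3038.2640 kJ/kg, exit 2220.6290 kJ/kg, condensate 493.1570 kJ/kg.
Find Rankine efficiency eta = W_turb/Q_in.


W = 817.6350 kJ/kg
Q_in = 2545.1070 kJ/kg
eta = 0.3213 = 32.1258%

eta = 32.1258%


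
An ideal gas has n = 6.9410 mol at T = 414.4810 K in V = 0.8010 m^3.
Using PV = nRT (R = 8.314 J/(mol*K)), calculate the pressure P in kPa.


P = nRT/V = 6.9410 * 8.314 * 414.4810 / 0.8010
= 23918.6515 / 0.8010 = 29860.9882 Pa = 29.8610 kPa

29.8610 kPa


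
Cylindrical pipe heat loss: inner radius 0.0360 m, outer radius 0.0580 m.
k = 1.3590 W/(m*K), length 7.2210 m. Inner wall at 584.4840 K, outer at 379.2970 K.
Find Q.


dT = 205.1870 K
ln(ro/ri) = 0.4769
Q = 2*pi*1.3590*7.2210*205.1870 / 0.4769 = 26527.5577 W

26527.5577 W


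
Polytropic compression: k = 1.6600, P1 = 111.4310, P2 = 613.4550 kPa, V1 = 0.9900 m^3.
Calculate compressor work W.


(k-1)/k = 0.3976
(P2/P1)^exp = 1.9703
W = 2.5152 * 111.4310 * 0.9900 * (1.9703 - 1) = 269.2141 kJ

269.2141 kJ


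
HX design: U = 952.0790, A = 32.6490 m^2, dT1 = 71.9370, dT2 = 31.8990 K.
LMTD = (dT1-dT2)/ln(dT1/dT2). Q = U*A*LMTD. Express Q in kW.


LMTD = 49.2341 K
Q = 952.0790 * 32.6490 * 49.2341 = 1530415.2708 W = 1530.4153 kW

1530.4153 kW


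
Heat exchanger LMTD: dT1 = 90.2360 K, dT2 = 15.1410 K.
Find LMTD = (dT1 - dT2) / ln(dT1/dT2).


dT1/dT2 = 5.9597
ln(dT1/dT2) = 1.7850
LMTD = 75.0950 / 1.7850 = 42.0695 K

42.0695 K


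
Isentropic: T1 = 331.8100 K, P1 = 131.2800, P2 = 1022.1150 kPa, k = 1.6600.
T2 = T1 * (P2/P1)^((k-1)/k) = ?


(k-1)/k = 0.3976
(P2/P1)^exp = 2.2614
T2 = 331.8100 * 2.2614 = 750.3471 K

750.3471 K


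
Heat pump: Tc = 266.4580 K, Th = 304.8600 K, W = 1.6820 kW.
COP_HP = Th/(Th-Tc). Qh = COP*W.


COP = 304.8600 / 38.4020 = 7.9386
Qh = 7.9386 * 1.6820 = 13.3528 kW

COP = 7.9386, Qh = 13.3528 kW


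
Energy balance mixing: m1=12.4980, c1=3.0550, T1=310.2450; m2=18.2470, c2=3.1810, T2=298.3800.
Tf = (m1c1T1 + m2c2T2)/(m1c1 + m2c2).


num = 29164.6666
den = 96.2251
Tf = 303.0879 K

303.0879 K


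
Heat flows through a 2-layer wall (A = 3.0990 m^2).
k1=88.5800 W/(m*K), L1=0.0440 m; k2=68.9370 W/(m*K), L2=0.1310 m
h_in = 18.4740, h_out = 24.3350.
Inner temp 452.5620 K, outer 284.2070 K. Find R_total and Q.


R_conv_in = 1/(18.4740*3.0990) = 0.0175
R_1 = 0.0440/(88.5800*3.0990) = 0.0002
R_2 = 0.1310/(68.9370*3.0990) = 0.0006
R_conv_out = 1/(24.3350*3.0990) = 0.0133
R_total = 0.0315 K/W
Q = 168.3550 / 0.0315 = 5344.5092 W

R_total = 0.0315 K/W, Q = 5344.5092 W


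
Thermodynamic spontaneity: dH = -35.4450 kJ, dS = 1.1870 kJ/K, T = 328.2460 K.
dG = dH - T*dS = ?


T*dS = 328.2460 * 1.1870 = 389.6280 kJ
dG = -35.4450 - 389.6280 = -425.0730 kJ (spontaneous)

dG = -425.0730 kJ, spontaneous


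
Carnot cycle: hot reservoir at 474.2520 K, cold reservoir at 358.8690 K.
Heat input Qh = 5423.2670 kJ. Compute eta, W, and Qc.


eta = 1 - 358.8690/474.2520 = 0.2433
W = 0.2433 * 5423.2670 = 1319.4521 kJ
Qc = 5423.2670 - 1319.4521 = 4103.8149 kJ

eta = 24.3295%, W = 1319.4521 kJ, Qc = 4103.8149 kJ


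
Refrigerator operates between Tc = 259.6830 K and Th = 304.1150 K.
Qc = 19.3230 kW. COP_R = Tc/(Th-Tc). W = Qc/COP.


COP = 259.6830 / 44.4320 = 5.8445
W = 19.3230 / 5.8445 = 3.3062 kW

COP = 5.8445, W = 3.3062 kW


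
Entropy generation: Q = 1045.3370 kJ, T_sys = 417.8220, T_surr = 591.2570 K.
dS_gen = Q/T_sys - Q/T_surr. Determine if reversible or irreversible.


dS_sys = 1045.3370/417.8220 = 2.5019 kJ/K
dS_surr = -1045.3370/591.2570 = -1.7680 kJ/K
dS_gen = 2.5019 - 1.7680 = 0.7339 kJ/K (irreversible)

dS_gen = 0.7339 kJ/K, irreversible


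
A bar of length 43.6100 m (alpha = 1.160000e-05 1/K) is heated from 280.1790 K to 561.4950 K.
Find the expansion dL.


dT = 281.3160 K
dL = 1.160000e-05 * 43.6100 * 281.3160 = 0.142311 m
L_final = 43.752311 m

dL = 0.142311 m


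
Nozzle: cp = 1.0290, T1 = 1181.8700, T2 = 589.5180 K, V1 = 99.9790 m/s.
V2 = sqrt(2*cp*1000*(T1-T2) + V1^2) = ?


dT = 592.3520 K
2*cp*1000*dT = 1219060.4160
V1^2 = 9995.8004
V2 = sqrt(1229056.2164) = 1108.6281 m/s

1108.6281 m/s


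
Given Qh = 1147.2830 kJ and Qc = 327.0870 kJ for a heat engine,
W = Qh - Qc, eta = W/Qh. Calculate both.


W = 1147.2830 - 327.0870 = 820.1960 kJ
eta = 820.1960 / 1147.2830 = 0.7149 = 71.4903%

W = 820.1960 kJ, eta = 71.4903%


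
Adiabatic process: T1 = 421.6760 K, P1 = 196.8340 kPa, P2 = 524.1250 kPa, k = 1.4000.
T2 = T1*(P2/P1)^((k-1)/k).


(k-1)/k = 0.2857
(P2/P1)^exp = 1.3229
T2 = 421.6760 * 1.3229 = 557.8316 K

557.8316 K


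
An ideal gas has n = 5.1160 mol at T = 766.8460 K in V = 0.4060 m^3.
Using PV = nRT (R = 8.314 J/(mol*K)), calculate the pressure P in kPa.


P = nRT/V = 5.1160 * 8.314 * 766.8460 / 0.4060
= 32617.3529 / 0.4060 = 80338.3077 Pa = 80.3383 kPa

80.3383 kPa


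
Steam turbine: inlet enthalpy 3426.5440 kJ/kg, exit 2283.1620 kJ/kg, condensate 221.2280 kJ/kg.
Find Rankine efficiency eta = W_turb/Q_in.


W = 1143.3820 kJ/kg
Q_in = 3205.3160 kJ/kg
eta = 0.3567 = 35.6714%

eta = 35.6714%


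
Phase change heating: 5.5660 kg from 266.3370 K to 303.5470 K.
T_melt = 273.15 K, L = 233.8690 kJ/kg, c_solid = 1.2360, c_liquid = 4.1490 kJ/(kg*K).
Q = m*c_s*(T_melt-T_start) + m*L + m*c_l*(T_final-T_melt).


Q1 (sensible, solid) = 5.5660 * 1.2360 * 6.8130 = 46.8706 kJ
Q2 (latent) = 5.5660 * 233.8690 = 1301.7149 kJ
Q3 (sensible, liquid) = 5.5660 * 4.1490 * 30.3970 = 701.9681 kJ
Q_total = 2050.5535 kJ

2050.5535 kJ


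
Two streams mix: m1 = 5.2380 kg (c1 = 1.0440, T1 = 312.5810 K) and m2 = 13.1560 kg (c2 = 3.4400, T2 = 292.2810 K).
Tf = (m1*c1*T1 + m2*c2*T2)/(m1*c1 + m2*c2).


num = 14936.9964
den = 50.7251
Tf = 294.4695 K

294.4695 K


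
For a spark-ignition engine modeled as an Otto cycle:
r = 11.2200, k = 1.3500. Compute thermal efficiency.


r^(k-1) = 2.3308
eta = 1 - 1/2.3308 = 0.5710 = 57.0955%

57.0955%


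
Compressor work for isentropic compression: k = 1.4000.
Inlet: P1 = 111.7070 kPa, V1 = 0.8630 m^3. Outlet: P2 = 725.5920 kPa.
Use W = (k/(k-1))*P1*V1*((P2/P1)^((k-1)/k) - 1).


(k-1)/k = 0.2857
(P2/P1)^exp = 1.7068
W = 3.5000 * 111.7070 * 0.8630 * (1.7068 - 1) = 238.4718 kJ

238.4718 kJ


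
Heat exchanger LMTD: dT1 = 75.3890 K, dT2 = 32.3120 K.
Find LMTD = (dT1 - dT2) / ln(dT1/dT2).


dT1/dT2 = 2.3332
ln(dT1/dT2) = 0.8472
LMTD = 43.0770 / 0.8472 = 50.8450 K

50.8450 K


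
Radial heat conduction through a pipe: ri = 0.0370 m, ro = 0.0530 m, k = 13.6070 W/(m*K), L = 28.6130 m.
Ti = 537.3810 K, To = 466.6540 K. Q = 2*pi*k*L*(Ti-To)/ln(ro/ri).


dT = 70.7270 K
ln(ro/ri) = 0.3594
Q = 2*pi*13.6070*28.6130*70.7270 / 0.3594 = 481442.2838 W

481442.2838 W


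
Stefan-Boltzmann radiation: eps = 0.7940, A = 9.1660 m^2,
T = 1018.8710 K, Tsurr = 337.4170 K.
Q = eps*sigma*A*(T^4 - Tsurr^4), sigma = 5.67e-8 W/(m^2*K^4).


T^4 = 1.0776e+12
Tsurr^4 = 1.2962e+10
Q = 0.7940 * 5.67e-8 * 9.1660 * 1.0647e+12 = 439344.1867 W

439344.1867 W


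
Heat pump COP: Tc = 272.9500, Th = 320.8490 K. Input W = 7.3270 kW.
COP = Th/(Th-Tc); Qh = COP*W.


COP = 320.8490 / 47.8990 = 6.6984
Qh = 6.6984 * 7.3270 = 49.0795 kW

COP = 6.6984, Qh = 49.0795 kW


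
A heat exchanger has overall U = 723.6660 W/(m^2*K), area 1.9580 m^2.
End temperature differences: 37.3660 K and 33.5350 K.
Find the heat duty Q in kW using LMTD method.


LMTD = 35.4160 K
Q = 723.6660 * 1.9580 * 35.4160 = 50182.2389 W = 50.1822 kW

50.1822 kW


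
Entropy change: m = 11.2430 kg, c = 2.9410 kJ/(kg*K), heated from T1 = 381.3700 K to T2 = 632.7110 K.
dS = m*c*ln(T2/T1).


T2/T1 = 1.6590
ln(T2/T1) = 0.5062
dS = 11.2430 * 2.9410 * 0.5062 = 16.7393 kJ/K

16.7393 kJ/K


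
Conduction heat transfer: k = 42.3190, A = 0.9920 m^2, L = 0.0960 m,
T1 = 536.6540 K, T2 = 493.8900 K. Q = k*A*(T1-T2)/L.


dT = 42.7640 K
Q = 42.3190 * 0.9920 * 42.7640 / 0.0960 = 18700.5404 W

18700.5404 W


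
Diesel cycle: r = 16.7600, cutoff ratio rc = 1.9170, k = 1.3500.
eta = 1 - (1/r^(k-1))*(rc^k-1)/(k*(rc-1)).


r^(k-1) = 2.6822
rc^k = 2.4074
eta = 0.5762 = 57.6158%

57.6158%


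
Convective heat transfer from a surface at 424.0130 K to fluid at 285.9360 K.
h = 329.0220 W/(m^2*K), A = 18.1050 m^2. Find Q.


dT = 138.0770 K
Q = 329.0220 * 18.1050 * 138.0770 = 822516.8614 W

822516.8614 W


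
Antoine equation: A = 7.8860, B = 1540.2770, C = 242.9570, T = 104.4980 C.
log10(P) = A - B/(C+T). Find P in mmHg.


C+T = 347.4550
B/(C+T) = 4.4330
log10(P) = 7.8860 - 4.4330 = 3.4530
P = 10^3.4530 = 2837.7501 mmHg

2837.7501 mmHg


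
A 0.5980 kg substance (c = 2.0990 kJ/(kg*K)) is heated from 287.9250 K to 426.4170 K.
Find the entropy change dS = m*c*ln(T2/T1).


T2/T1 = 1.4810
ln(T2/T1) = 0.3927
dS = 0.5980 * 2.0990 * 0.3927 = 0.4929 kJ/K

0.4929 kJ/K


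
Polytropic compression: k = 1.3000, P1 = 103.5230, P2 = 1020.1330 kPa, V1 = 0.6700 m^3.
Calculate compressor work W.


(k-1)/k = 0.2308
(P2/P1)^exp = 1.6955
W = 4.3333 * 103.5230 * 0.6700 * (1.6955 - 1) = 209.0397 kJ

209.0397 kJ


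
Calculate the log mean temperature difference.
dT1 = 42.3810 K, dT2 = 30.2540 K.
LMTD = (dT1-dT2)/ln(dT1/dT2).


dT1/dT2 = 1.4008
ln(dT1/dT2) = 0.3371
LMTD = 12.1270 / 0.3371 = 35.9775 K

35.9775 K


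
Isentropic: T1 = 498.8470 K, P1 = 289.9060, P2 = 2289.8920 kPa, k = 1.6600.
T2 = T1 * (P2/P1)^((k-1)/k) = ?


(k-1)/k = 0.3976
(P2/P1)^exp = 2.2744
T2 = 498.8470 * 2.2744 = 1134.5606 K

1134.5606 K


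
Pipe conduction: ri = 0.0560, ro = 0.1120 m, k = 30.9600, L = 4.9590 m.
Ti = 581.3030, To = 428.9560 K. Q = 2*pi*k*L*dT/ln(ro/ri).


dT = 152.3470 K
ln(ro/ri) = 0.6931
Q = 2*pi*30.9600*4.9590*152.3470 / 0.6931 = 212023.1948 W

212023.1948 W


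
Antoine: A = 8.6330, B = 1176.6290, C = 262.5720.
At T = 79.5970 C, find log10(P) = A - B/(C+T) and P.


C+T = 342.1690
B/(C+T) = 3.4387
log10(P) = 8.6330 - 3.4387 = 5.1943
P = 10^5.1943 = 156409.6651 mmHg

156409.6651 mmHg


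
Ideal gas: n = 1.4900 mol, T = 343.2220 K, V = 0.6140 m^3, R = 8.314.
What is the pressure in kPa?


P = nRT/V = 1.4900 * 8.314 * 343.2220 / 0.6140
= 4251.7861 / 0.6140 = 6924.7330 Pa = 6.9247 kPa

6.9247 kPa


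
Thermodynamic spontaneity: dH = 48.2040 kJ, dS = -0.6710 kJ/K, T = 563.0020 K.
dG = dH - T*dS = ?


T*dS = 563.0020 * -0.6710 = -377.7743 kJ
dG = 48.2040 + 377.7743 = 425.9783 kJ (non-spontaneous)

dG = 425.9783 kJ, non-spontaneous


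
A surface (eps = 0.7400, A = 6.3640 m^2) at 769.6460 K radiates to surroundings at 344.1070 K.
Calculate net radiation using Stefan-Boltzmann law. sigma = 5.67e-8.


T^4 = 3.5088e+11
Tsurr^4 = 1.4021e+10
Q = 0.7400 * 5.67e-8 * 6.3640 * 3.3686e+11 = 89949.5490 W

89949.5490 W


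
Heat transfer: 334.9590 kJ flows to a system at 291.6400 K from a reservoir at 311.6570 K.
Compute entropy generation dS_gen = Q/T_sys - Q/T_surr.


dS_sys = 334.9590/291.6400 = 1.1485 kJ/K
dS_surr = -334.9590/311.6570 = -1.0748 kJ/K
dS_gen = 1.1485 - 1.0748 = 0.0738 kJ/K (irreversible)

dS_gen = 0.0738 kJ/K, irreversible
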